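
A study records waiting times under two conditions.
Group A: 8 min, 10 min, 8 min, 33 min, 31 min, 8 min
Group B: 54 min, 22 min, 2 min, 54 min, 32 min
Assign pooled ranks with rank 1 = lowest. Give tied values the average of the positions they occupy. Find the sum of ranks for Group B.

36

Sorted (ascending): 2, 8, 8, 8, 10, 22, 31, 32, 33, 54, 54
The 3 values of 8 occupy positions 2–4 → average rank 3.
The 2 values of 54 occupy positions 10–11 → average rank (10+11)/2 = 10.5.
Group B values → pooled ranks: 54→10.5, 22→6, 2→1, 54→10.5, 32→8
Rank sum = 10.5 + 6 + 1 + 10.5 + 8 = 36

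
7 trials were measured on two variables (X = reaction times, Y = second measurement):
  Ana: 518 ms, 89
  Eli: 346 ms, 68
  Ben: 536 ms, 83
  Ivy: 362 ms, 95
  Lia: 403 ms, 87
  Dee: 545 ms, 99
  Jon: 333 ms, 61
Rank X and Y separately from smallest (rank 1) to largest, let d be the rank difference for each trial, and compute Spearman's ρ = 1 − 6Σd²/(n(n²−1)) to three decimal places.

0.679

Ranks of variable 1: 5, 2, 6, 3, 4, 7, 1
Ranks of variable 2: 5, 2, 3, 6, 4, 7, 1
d = r₁ − r₂: 0, 0, 3, -3, 0, 0, 0
d²: 0, 0, 9, 9, 0, 0, 0; Σd² = 18
ρ = 1 − 6·18/(7·48) = 1 − 108/336 = 0.679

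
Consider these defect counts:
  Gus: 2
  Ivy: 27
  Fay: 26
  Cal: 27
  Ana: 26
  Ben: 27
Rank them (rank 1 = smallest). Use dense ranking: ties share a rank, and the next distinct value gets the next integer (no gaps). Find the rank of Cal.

Sorted (ascending): 2, 26, 26, 27, 27, 27
The 2 values of 26 share dense rank 2.
The 3 values of 27 share dense rank 3.
Remaining distinct values take the next consecutive integers.
Cal has value 27 → rank 3.

3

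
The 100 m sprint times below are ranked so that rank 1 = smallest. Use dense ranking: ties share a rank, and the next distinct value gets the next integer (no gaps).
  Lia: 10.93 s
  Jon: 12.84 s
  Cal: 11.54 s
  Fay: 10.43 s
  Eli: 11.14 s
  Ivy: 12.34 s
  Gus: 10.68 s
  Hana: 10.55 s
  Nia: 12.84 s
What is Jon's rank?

8

Sorted (ascending): 10.43, 10.55, 10.68, 10.93, 11.14, 11.54, 12.34, 12.84, 12.84
The 2 values of 12.84 share dense rank 8.
Remaining distinct values take the next consecutive integers.
Jon has value 12.84 s → rank 8.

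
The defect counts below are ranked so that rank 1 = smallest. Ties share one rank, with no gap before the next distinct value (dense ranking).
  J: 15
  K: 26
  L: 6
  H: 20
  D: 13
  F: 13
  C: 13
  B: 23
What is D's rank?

2

Sorted (ascending): 6, 13, 13, 13, 15, 20, 23, 26
The 3 values of 13 share dense rank 2.
Remaining distinct values take the next consecutive integers.
D has value 13 → rank 2.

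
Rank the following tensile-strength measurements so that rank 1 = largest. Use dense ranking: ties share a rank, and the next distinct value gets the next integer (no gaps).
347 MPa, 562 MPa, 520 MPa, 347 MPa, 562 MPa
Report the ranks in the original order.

3, 1, 2, 3, 1

Sorted (descending): 562, 562, 520, 347, 347
The 2 values of 562 share dense rank 1.
The 2 values of 347 share dense rank 3.
Remaining distinct values take the next consecutive integers.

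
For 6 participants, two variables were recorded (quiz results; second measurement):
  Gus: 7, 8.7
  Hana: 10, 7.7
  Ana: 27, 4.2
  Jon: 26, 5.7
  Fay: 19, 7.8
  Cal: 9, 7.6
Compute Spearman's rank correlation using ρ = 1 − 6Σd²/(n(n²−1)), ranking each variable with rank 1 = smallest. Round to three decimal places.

Ranks of variable 1: 1, 3, 6, 5, 4, 2
Ranks of variable 2: 6, 4, 1, 2, 5, 3
d = r₁ − r₂: -5, -1, 5, 3, -1, -1
d²: 25, 1, 25, 9, 1, 1; Σd² = 62
ρ = 1 − 6·62/(6·35) = 1 − 372/210 = -0.771

-0.771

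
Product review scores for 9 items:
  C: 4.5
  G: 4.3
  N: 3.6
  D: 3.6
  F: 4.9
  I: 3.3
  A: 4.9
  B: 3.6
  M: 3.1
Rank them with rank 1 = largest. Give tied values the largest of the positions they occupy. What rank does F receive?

Sorted (descending): 4.9, 4.9, 4.5, 4.3, 3.6, 3.6, 3.6, 3.3, 3.1
The 2 values of 4.9 occupy positions 1–2 → each gets rank 2.
The 3 values of 3.6 occupy positions 5–7 → each gets rank 7.
F has value 4.9 → rank 2.

2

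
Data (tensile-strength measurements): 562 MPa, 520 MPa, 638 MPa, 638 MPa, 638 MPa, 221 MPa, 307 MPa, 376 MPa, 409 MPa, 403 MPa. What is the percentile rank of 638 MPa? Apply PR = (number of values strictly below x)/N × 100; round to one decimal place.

70.0

N = 10.
Strictly below 638: 7. Equal to 638: 3.
PR = 7/10 × 100 = 70.0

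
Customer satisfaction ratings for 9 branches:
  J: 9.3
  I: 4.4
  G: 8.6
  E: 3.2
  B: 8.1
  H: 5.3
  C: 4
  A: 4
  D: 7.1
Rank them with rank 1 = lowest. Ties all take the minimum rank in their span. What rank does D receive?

6

Sorted (ascending): 3.2, 4, 4, 4.4, 5.3, 7.1, 8.1, 8.6, 9.3
The 2 values of 4 occupy positions 2–3 → each gets rank 2.
D has value 7.1 → rank 6.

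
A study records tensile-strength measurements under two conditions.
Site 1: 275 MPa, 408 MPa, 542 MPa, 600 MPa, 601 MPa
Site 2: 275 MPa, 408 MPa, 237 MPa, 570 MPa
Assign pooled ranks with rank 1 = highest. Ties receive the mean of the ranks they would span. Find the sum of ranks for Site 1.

Sorted (descending): 601, 600, 570, 542, 408, 408, 275, 275, 237
The 2 values of 408 occupy positions 5–6 → average rank (5+6)/2 = 5.5.
The 2 values of 275 occupy positions 7–8 → average rank (7+8)/2 = 7.5.
Site 1 values → pooled ranks: 275→7.5, 408→5.5, 542→4, 600→2, 601→1
Rank sum = 7.5 + 5.5 + 4 + 2 + 1 = 20

20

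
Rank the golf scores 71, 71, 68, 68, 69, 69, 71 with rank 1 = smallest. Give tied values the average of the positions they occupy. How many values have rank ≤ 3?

Sorted (ascending): 68, 68, 69, 69, 71, 71, 71
The 2 values of 68 occupy positions 1–2 → average rank (1+2)/2 = 1.5.
The 2 values of 69 occupy positions 3–4 → average rank (3+4)/2 = 3.5.
The 3 values of 71 occupy positions 5–7 → average rank 6.
Ranks ≤ 3: {1.5, 1.5} → 2 values.

2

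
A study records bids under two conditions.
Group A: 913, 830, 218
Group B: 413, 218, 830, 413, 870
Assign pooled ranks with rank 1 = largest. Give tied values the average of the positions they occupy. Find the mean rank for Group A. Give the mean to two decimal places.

Sorted (descending): 913, 870, 830, 830, 413, 413, 218, 218
The 2 values of 830 occupy positions 3–4 → average rank (3+4)/2 = 3.5.
The 2 values of 413 occupy positions 5–6 → average rank (5+6)/2 = 5.5.
The 2 values of 218 occupy positions 7–8 → average rank (7+8)/2 = 7.5.
Group A values → pooled ranks: 913→1, 830→3.5, 218→7.5
Mean rank = (1 + 3.5 + 7.5) / 3 = 4.00

4.00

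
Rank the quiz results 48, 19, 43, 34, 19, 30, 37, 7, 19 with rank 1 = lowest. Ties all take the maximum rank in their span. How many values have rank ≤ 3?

1

Sorted (ascending): 7, 19, 19, 19, 30, 34, 37, 43, 48
The 3 values of 19 occupy positions 2–4 → each gets rank 4.
Ranks ≤ 3: {1} → 1 value.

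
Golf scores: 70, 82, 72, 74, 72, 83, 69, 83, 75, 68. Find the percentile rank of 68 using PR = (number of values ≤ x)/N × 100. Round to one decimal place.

10.0

N = 10.
Strictly below 68: 0. Equal to 68: 1.
PR = 1/10 × 100 = 10.0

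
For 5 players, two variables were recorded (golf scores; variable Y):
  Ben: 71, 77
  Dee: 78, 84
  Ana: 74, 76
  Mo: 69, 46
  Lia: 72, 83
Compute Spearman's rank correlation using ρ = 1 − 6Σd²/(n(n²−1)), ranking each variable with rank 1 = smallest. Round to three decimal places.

Ranks of variable 1: 2, 5, 4, 1, 3
Ranks of variable 2: 3, 5, 2, 1, 4
d = r₁ − r₂: -1, 0, 2, 0, -1
d²: 1, 0, 4, 0, 1; Σd² = 6
ρ = 1 − 6·6/(5·24) = 1 − 36/120 = 0.700

0.700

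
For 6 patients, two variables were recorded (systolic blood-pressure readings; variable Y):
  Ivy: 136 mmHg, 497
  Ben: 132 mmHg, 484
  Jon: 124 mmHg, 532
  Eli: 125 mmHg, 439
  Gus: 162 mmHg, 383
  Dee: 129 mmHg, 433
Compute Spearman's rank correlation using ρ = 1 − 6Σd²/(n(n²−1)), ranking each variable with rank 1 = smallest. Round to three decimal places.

Ranks of variable 1: 5, 4, 1, 2, 6, 3
Ranks of variable 2: 5, 4, 6, 3, 1, 2
d = r₁ − r₂: 0, 0, -5, -1, 5, 1
d²: 0, 0, 25, 1, 25, 1; Σd² = 52
ρ = 1 − 6·52/(6·35) = 1 − 312/210 = -0.486

-0.486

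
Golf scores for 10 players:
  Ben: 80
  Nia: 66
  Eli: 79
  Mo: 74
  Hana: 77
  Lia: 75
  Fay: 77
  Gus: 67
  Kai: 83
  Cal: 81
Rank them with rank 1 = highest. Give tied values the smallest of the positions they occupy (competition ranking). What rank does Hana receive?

5

Sorted (descending): 83, 81, 80, 79, 77, 77, 75, 74, 67, 66
The 2 values of 77 occupy positions 5–6 → each gets rank 5.
Hana has value 77 → rank 5.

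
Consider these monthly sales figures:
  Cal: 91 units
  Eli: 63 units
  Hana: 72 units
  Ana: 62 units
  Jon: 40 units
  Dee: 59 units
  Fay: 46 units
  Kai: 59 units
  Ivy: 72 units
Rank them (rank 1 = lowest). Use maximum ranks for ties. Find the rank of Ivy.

Sorted (ascending): 40, 46, 59, 59, 62, 63, 72, 72, 91
The 2 values of 59 occupy positions 3–4 → each gets rank 4.
The 2 values of 72 occupy positions 7–8 → each gets rank 8.
Ivy has value 72 units → rank 8.

8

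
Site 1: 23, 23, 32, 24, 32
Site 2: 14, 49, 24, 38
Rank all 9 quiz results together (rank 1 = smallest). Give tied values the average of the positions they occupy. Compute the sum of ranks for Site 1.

Sorted (ascending): 14, 23, 23, 24, 24, 32, 32, 38, 49
The 2 values of 23 occupy positions 2–3 → average rank (2+3)/2 = 2.5.
The 2 values of 24 occupy positions 4–5 → average rank (4+5)/2 = 4.5.
The 2 values of 32 occupy positions 6–7 → average rank (6+7)/2 = 6.5.
Site 1 values → pooled ranks: 23→2.5, 23→2.5, 32→6.5, 24→4.5, 32→6.5
Rank sum = 2.5 + 2.5 + 6.5 + 4.5 + 6.5 = 22.5

22.5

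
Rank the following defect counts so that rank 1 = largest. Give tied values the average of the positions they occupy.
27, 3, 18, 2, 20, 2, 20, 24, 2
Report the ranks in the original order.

Sorted (descending): 27, 24, 20, 20, 18, 3, 2, 2, 2
The 2 values of 20 occupy positions 3–4 → average rank (3+4)/2 = 3.5.
The 3 values of 2 occupy positions 7–9 → average rank 8.

1, 6, 5, 8, 3.5, 8, 3.5, 2, 8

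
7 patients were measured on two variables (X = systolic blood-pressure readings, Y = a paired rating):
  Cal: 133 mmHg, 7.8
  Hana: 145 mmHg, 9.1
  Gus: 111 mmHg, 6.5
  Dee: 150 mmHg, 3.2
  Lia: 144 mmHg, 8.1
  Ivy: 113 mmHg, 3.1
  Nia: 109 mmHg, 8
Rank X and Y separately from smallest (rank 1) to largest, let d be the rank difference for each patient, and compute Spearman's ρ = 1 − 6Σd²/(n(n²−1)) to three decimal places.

0.143

Ranks of variable 1: 4, 6, 2, 7, 5, 3, 1
Ranks of variable 2: 4, 7, 3, 2, 6, 1, 5
d = r₁ − r₂: 0, -1, -1, 5, -1, 2, -4
d²: 0, 1, 1, 25, 1, 4, 16; Σd² = 48
ρ = 1 − 6·48/(7·48) = 1 − 288/336 = 0.143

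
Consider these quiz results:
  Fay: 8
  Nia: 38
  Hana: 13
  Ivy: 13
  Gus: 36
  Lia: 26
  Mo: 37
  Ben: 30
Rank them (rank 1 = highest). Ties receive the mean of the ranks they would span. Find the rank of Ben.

4

Sorted (descending): 38, 37, 36, 30, 26, 13, 13, 8
The 2 values of 13 occupy positions 6–7 → average rank (6+7)/2 = 6.5.
Ben has value 30 → rank 4.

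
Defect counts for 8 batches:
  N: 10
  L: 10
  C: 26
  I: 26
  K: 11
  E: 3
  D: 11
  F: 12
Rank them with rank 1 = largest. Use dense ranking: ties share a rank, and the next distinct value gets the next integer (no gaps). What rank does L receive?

4

Sorted (descending): 26, 26, 12, 11, 11, 10, 10, 3
The 2 values of 26 share dense rank 1.
The 2 values of 11 share dense rank 3.
The 2 values of 10 share dense rank 4.
Remaining distinct values take the next consecutive integers.
L has value 10 → rank 4.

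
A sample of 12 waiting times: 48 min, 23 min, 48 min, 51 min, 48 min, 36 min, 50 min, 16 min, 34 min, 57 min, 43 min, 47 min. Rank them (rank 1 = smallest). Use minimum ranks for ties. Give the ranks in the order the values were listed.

Sorted (ascending): 16, 23, 34, 36, 43, 47, 48, 48, 48, 50, 51, 57
The 3 values of 48 occupy positions 7–9 → each gets rank 7.

7, 2, 7, 11, 7, 4, 10, 1, 3, 12, 5, 6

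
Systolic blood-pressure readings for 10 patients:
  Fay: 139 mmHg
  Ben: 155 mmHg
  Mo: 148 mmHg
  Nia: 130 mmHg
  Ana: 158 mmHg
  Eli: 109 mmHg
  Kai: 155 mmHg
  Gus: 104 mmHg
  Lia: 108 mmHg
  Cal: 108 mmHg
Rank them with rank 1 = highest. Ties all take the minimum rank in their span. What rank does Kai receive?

2

Sorted (descending): 158, 155, 155, 148, 139, 130, 109, 108, 108, 104
The 2 values of 155 occupy positions 2–3 → each gets rank 2.
The 2 values of 108 occupy positions 8–9 → each gets rank 8.
Kai has value 155 mmHg → rank 2.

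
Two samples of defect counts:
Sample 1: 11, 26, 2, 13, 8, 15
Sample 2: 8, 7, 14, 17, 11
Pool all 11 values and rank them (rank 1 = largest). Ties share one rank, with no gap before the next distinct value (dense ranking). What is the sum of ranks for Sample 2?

27

Sorted (descending): 26, 17, 15, 14, 13, 11, 11, 8, 8, 7, 2
The 2 values of 11 share dense rank 6.
The 2 values of 8 share dense rank 7.
Remaining distinct values take the next consecutive integers.
Sample 2 values → pooled ranks: 8→7, 7→8, 14→4, 17→2, 11→6
Rank sum = 7 + 8 + 4 + 2 + 6 = 27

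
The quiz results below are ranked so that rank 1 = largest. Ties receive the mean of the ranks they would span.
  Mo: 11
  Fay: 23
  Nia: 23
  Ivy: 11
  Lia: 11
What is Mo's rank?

Sorted (descending): 23, 23, 11, 11, 11
The 2 values of 23 occupy positions 1–2 → average rank (1+2)/2 = 1.5.
The 3 values of 11 occupy positions 3–5 → average rank 4.
Mo has value 11 → rank 4.

4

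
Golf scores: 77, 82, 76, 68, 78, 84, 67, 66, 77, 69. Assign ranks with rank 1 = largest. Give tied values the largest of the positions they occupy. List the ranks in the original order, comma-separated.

5, 2, 6, 8, 3, 1, 9, 10, 5, 7

Sorted (descending): 84, 82, 78, 77, 77, 76, 69, 68, 67, 66
The 2 values of 77 occupy positions 4–5 → each gets rank 5.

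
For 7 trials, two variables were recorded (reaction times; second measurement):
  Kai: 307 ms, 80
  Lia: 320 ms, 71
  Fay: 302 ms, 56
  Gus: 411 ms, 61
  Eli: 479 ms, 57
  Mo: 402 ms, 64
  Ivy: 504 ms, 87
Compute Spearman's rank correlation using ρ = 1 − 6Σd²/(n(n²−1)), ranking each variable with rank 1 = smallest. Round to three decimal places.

Ranks of variable 1: 2, 3, 1, 5, 6, 4, 7
Ranks of variable 2: 6, 5, 1, 3, 2, 4, 7
d = r₁ − r₂: -4, -2, 0, 2, 4, 0, 0
d²: 16, 4, 0, 4, 16, 0, 0; Σd² = 40
ρ = 1 − 6·40/(7·48) = 1 − 240/336 = 0.286

0.286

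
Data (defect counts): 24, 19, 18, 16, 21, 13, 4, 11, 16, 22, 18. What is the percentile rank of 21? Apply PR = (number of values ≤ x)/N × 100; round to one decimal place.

N = 11.
Strictly below 21: 8. Equal to 21: 1.
PR = 9/11 × 100 = 81.8

81.8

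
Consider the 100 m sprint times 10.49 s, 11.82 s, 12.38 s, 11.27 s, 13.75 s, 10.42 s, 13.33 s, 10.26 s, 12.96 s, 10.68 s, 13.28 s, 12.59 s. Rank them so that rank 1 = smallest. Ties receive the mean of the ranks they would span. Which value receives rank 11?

Sorted (ascending): 10.26, 10.42, 10.49, 10.68, 11.27, 11.82, 12.38, 12.59, 12.96, 13.28, 13.33, 13.75
No ties — each value takes its position as its rank.
Rank 11 → value 13.33.

13.33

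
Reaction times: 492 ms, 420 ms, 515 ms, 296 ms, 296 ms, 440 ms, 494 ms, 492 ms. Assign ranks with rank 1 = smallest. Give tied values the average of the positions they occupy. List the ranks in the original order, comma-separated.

Sorted (ascending): 296, 296, 420, 440, 492, 492, 494, 515
The 2 values of 296 occupy positions 1–2 → average rank (1+2)/2 = 1.5.
The 2 values of 492 occupy positions 5–6 → average rank (5+6)/2 = 5.5.

5.5, 3, 8, 1.5, 1.5, 4, 7, 5.5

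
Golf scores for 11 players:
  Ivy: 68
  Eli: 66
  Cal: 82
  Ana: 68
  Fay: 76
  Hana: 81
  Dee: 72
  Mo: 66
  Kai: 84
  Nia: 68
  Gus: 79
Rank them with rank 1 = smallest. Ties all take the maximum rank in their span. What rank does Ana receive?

5

Sorted (ascending): 66, 66, 68, 68, 68, 72, 76, 79, 81, 82, 84
The 2 values of 66 occupy positions 1–2 → each gets rank 2.
The 3 values of 68 occupy positions 3–5 → each gets rank 5.
Ana has value 68 → rank 5.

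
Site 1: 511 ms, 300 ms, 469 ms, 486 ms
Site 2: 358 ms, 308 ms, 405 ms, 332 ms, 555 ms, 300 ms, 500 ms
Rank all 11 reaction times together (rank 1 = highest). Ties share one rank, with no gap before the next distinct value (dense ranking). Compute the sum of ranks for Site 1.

21

Sorted (descending): 555, 511, 500, 486, 469, 405, 358, 332, 308, 300, 300
The 2 values of 300 share dense rank 10.
Remaining distinct values take the next consecutive integers.
Site 1 values → pooled ranks: 511→2, 300→10, 469→5, 486→4
Rank sum = 2 + 10 + 5 + 4 = 21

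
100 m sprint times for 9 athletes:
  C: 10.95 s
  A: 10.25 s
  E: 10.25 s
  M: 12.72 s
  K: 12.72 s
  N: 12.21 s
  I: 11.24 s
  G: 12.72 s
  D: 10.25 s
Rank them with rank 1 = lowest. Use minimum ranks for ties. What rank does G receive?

7

Sorted (ascending): 10.25, 10.25, 10.25, 10.95, 11.24, 12.21, 12.72, 12.72, 12.72
The 3 values of 10.25 occupy positions 1–3 → each gets rank 1.
The 3 values of 12.72 occupy positions 7–9 → each gets rank 7.
G has value 12.72 s → rank 7.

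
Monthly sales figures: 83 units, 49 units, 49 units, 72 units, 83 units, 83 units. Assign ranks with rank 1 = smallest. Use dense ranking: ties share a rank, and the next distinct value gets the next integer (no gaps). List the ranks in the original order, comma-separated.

3, 1, 1, 2, 3, 3

Sorted (ascending): 49, 49, 72, 83, 83, 83
The 2 values of 49 share dense rank 1.
The 3 values of 83 share dense rank 3.
Remaining distinct values take the next consecutive integers.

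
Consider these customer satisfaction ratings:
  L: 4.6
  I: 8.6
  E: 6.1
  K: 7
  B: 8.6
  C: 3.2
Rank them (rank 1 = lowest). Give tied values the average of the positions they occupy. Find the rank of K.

Sorted (ascending): 3.2, 4.6, 6.1, 7, 8.6, 8.6
The 2 values of 8.6 occupy positions 5–6 → average rank (5+6)/2 = 5.5.
K has value 7 → rank 4.

4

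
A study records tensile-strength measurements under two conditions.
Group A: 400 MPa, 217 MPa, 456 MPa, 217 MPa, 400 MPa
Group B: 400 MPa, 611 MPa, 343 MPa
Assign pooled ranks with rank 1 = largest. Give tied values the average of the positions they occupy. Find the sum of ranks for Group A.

25

Sorted (descending): 611, 456, 400, 400, 400, 343, 217, 217
The 3 values of 400 occupy positions 3–5 → average rank 4.
The 2 values of 217 occupy positions 7–8 → average rank (7+8)/2 = 7.5.
Group A values → pooled ranks: 400→4, 217→7.5, 456→2, 217→7.5, 400→4
Rank sum = 4 + 7.5 + 2 + 7.5 + 4 = 25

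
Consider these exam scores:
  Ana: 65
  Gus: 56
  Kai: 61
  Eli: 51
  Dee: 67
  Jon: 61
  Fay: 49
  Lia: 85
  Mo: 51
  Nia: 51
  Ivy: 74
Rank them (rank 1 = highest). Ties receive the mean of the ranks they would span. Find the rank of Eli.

9

Sorted (descending): 85, 74, 67, 65, 61, 61, 56, 51, 51, 51, 49
The 2 values of 61 occupy positions 5–6 → average rank (5+6)/2 = 5.5.
The 3 values of 51 occupy positions 8–10 → average rank 9.
Eli has value 51 → rank 9.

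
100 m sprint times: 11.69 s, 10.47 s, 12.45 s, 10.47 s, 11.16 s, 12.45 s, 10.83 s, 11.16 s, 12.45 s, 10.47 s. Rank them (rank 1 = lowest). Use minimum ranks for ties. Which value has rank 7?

11.69

Sorted (ascending): 10.47, 10.47, 10.47, 10.83, 11.16, 11.16, 11.69, 12.45, 12.45, 12.45
The 3 values of 10.47 occupy positions 1–3 → each gets rank 1.
The 2 values of 11.16 occupy positions 5–6 → each gets rank 5.
The 3 values of 12.45 occupy positions 8–10 → each gets rank 8.
Rank 7 → value 11.69.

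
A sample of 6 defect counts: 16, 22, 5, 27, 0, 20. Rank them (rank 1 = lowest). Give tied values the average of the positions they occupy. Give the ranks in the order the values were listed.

3, 5, 2, 6, 1, 4

Sorted (ascending): 0, 5, 16, 20, 22, 27
No ties — each value takes its position as its rank.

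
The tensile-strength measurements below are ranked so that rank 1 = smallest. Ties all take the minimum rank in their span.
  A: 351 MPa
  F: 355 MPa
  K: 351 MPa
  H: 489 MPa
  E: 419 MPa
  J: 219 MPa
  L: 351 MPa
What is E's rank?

Sorted (ascending): 219, 351, 351, 351, 355, 419, 489
The 3 values of 351 occupy positions 2–4 → each gets rank 2.
E has value 419 MPa → rank 6.

6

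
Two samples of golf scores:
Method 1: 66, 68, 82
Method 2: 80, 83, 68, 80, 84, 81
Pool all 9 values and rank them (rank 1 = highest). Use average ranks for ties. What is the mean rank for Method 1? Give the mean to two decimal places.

Sorted (descending): 84, 83, 82, 81, 80, 80, 68, 68, 66
The 2 values of 80 occupy positions 5–6 → average rank (5+6)/2 = 5.5.
The 2 values of 68 occupy positions 7–8 → average rank (7+8)/2 = 7.5.
Method 1 values → pooled ranks: 66→9, 68→7.5, 82→3
Mean rank = (9 + 7.5 + 3) / 3 = 6.50

6.50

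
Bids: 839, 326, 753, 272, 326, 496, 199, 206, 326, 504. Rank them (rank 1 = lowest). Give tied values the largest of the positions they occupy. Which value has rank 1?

Sorted (ascending): 199, 206, 272, 326, 326, 326, 496, 504, 753, 839
The 3 values of 326 occupy positions 4–6 → each gets rank 6.
Rank 1 → value 199.

199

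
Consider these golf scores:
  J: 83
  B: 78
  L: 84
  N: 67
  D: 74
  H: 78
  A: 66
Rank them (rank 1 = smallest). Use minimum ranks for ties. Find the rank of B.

4

Sorted (ascending): 66, 67, 74, 78, 78, 83, 84
The 2 values of 78 occupy positions 4–5 → each gets rank 4.
B has value 78 → rank 4.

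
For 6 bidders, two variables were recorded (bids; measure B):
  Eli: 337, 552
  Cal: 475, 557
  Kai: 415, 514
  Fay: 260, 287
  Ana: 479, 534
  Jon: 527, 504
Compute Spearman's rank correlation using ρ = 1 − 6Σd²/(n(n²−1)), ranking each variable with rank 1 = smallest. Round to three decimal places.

0.143

Ranks of variable 1: 2, 4, 3, 1, 5, 6
Ranks of variable 2: 5, 6, 3, 1, 4, 2
d = r₁ − r₂: -3, -2, 0, 0, 1, 4
d²: 9, 4, 0, 0, 1, 16; Σd² = 30
ρ = 1 − 6·30/(6·35) = 1 − 180/210 = 0.143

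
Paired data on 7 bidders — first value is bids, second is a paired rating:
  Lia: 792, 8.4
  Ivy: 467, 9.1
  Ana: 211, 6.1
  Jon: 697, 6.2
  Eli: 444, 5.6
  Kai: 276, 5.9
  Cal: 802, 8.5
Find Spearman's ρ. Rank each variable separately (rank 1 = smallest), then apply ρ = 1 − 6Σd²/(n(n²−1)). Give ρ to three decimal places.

0.643

Ranks of variable 1: 6, 4, 1, 5, 3, 2, 7
Ranks of variable 2: 5, 7, 3, 4, 1, 2, 6
d = r₁ − r₂: 1, -3, -2, 1, 2, 0, 1
d²: 1, 9, 4, 1, 4, 0, 1; Σd² = 20
ρ = 1 − 6·20/(7·48) = 1 − 120/336 = 0.643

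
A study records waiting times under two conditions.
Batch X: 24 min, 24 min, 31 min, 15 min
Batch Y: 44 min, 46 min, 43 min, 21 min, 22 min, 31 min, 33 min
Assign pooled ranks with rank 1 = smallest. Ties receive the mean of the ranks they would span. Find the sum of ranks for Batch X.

Sorted (ascending): 15, 21, 22, 24, 24, 31, 31, 33, 43, 44, 46
The 2 values of 24 occupy positions 4–5 → average rank (4+5)/2 = 4.5.
The 2 values of 31 occupy positions 6–7 → average rank (6+7)/2 = 6.5.
Batch X values → pooled ranks: 24→4.5, 24→4.5, 31→6.5, 15→1
Rank sum = 4.5 + 4.5 + 6.5 + 1 = 16.5

16.5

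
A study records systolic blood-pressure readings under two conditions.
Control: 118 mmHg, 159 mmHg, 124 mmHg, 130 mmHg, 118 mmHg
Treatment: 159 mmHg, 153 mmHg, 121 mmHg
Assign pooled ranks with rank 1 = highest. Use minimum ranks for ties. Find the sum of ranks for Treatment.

10

Sorted (descending): 159, 159, 153, 130, 124, 121, 118, 118
The 2 values of 159 occupy positions 1–2 → each gets rank 1.
The 2 values of 118 occupy positions 7–8 → each gets rank 7.
Treatment values → pooled ranks: 159→1, 153→3, 121→6
Rank sum = 1 + 3 + 6 = 10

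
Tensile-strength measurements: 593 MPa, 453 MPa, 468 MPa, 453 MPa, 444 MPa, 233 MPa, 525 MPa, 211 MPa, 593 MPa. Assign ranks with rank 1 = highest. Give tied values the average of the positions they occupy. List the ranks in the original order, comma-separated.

Sorted (descending): 593, 593, 525, 468, 453, 453, 444, 233, 211
The 2 values of 593 occupy positions 1–2 → average rank (1+2)/2 = 1.5.
The 2 values of 453 occupy positions 5–6 → average rank (5+6)/2 = 5.5.

1.5, 5.5, 4, 5.5, 7, 8, 3, 9, 1.5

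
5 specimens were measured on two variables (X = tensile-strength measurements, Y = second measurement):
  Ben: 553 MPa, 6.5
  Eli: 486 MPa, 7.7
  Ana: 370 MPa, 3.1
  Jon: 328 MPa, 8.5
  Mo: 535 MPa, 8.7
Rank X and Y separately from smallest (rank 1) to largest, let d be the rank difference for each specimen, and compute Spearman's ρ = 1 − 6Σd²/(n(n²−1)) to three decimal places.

Ranks of variable 1: 5, 3, 2, 1, 4
Ranks of variable 2: 2, 3, 1, 4, 5
d = r₁ − r₂: 3, 0, 1, -3, -1
d²: 9, 0, 1, 9, 1; Σd² = 20
ρ = 1 − 6·20/(5·24) = 1 − 120/120 = 0.000

0.000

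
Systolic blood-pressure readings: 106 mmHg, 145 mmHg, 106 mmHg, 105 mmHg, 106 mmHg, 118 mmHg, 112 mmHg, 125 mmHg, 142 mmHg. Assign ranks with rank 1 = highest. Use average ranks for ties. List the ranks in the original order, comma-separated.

Sorted (descending): 145, 142, 125, 118, 112, 106, 106, 106, 105
The 3 values of 106 occupy positions 6–8 → average rank 7.

7, 1, 7, 9, 7, 4, 5, 3, 2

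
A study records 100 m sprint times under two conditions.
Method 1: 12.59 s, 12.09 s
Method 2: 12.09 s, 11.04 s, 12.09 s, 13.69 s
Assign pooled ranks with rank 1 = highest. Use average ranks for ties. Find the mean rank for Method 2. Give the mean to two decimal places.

Sorted (descending): 13.69, 12.59, 12.09, 12.09, 12.09, 11.04
The 3 values of 12.09 occupy positions 3–5 → average rank 4.
Method 2 values → pooled ranks: 12.09→4, 11.04→6, 12.09→4, 13.69→1
Mean rank = (4 + 6 + 4 + 1) / 4 = 3.75

3.75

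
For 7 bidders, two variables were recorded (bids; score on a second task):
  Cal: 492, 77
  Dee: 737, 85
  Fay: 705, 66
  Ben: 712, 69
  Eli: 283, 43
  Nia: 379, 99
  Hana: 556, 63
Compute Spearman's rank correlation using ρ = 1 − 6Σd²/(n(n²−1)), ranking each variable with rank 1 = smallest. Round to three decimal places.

Ranks of variable 1: 3, 7, 5, 6, 1, 2, 4
Ranks of variable 2: 5, 6, 3, 4, 1, 7, 2
d = r₁ − r₂: -2, 1, 2, 2, 0, -5, 2
d²: 4, 1, 4, 4, 0, 25, 4; Σd² = 42
ρ = 1 − 6·42/(7·48) = 1 − 252/336 = 0.250

0.250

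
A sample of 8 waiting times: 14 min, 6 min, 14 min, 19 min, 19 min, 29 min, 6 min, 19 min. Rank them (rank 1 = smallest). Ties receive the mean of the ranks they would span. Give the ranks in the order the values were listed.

3.5, 1.5, 3.5, 6, 6, 8, 1.5, 6

Sorted (ascending): 6, 6, 14, 14, 19, 19, 19, 29
The 2 values of 6 occupy positions 1–2 → average rank (1+2)/2 = 1.5.
The 2 values of 14 occupy positions 3–4 → average rank (3+4)/2 = 3.5.
The 3 values of 19 occupy positions 5–7 → average rank 6.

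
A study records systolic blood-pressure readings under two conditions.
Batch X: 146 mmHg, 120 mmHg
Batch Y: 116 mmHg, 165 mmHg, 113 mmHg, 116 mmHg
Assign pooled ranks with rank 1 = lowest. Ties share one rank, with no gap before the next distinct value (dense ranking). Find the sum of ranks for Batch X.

7

Sorted (ascending): 113, 116, 116, 120, 146, 165
The 2 values of 116 share dense rank 2.
Remaining distinct values take the next consecutive integers.
Batch X values → pooled ranks: 146→4, 120→3
Rank sum = 4 + 3 = 7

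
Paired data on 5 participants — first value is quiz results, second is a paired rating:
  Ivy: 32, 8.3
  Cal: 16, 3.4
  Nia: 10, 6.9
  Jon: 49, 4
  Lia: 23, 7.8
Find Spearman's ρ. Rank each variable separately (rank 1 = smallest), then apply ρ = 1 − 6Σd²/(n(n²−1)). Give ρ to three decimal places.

Ranks of variable 1: 4, 2, 1, 5, 3
Ranks of variable 2: 5, 1, 3, 2, 4
d = r₁ − r₂: -1, 1, -2, 3, -1
d²: 1, 1, 4, 9, 1; Σd² = 16
ρ = 1 − 6·16/(5·24) = 1 − 96/120 = 0.200

0.200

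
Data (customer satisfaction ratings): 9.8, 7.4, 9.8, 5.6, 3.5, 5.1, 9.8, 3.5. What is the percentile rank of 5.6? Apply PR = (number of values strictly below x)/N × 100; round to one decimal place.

N = 8.
Strictly below 5.6: 3. Equal to 5.6: 1.
PR = 3/8 × 100 = 37.5

37.5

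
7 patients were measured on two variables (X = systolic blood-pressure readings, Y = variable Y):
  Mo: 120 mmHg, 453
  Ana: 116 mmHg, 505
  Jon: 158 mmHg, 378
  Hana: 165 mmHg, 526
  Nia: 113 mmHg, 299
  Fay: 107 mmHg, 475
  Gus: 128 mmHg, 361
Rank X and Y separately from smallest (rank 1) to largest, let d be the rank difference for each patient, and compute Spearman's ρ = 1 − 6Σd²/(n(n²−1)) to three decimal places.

0.214

Ranks of variable 1: 4, 3, 6, 7, 2, 1, 5
Ranks of variable 2: 4, 6, 3, 7, 1, 5, 2
d = r₁ − r₂: 0, -3, 3, 0, 1, -4, 3
d²: 0, 9, 9, 0, 1, 16, 9; Σd² = 44
ρ = 1 − 6·44/(7·48) = 1 − 264/336 = 0.214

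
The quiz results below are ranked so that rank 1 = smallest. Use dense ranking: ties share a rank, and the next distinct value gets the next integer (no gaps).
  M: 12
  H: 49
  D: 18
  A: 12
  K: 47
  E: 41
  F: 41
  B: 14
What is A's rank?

Sorted (ascending): 12, 12, 14, 18, 41, 41, 47, 49
The 2 values of 12 share dense rank 1.
The 2 values of 41 share dense rank 4.
Remaining distinct values take the next consecutive integers.
A has value 12 → rank 1.

1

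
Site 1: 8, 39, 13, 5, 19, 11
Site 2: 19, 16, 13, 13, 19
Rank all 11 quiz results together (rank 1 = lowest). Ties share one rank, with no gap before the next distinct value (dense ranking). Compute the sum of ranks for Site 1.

Sorted (ascending): 5, 8, 11, 13, 13, 13, 16, 19, 19, 19, 39
The 3 values of 13 share dense rank 4.
The 3 values of 19 share dense rank 6.
Remaining distinct values take the next consecutive integers.
Site 1 values → pooled ranks: 8→2, 39→7, 13→4, 5→1, 19→6, 11→3
Rank sum = 2 + 7 + 4 + 1 + 6 + 3 = 23

23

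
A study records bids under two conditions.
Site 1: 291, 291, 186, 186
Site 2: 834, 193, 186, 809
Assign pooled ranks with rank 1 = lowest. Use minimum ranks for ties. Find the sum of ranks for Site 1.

Sorted (ascending): 186, 186, 186, 193, 291, 291, 809, 834
The 3 values of 186 occupy positions 1–3 → each gets rank 1.
The 2 values of 291 occupy positions 5–6 → each gets rank 5.
Site 1 values → pooled ranks: 291→5, 291→5, 186→1, 186→1
Rank sum = 5 + 5 + 1 + 1 = 12

12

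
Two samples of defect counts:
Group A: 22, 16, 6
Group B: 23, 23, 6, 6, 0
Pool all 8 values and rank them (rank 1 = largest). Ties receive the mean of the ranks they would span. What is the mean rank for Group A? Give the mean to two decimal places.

4.33

Sorted (descending): 23, 23, 22, 16, 6, 6, 6, 0
The 2 values of 23 occupy positions 1–2 → average rank (1+2)/2 = 1.5.
The 3 values of 6 occupy positions 5–7 → average rank 6.
Group A values → pooled ranks: 22→3, 16→4, 6→6
Mean rank = (3 + 4 + 6) / 3 = 4.33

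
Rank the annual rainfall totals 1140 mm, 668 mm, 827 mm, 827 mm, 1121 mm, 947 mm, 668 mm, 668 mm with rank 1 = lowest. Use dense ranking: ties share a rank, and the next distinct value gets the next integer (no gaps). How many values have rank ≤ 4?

Sorted (ascending): 668, 668, 668, 827, 827, 947, 1121, 1140
The 3 values of 668 share dense rank 1.
The 2 values of 827 share dense rank 2.
Remaining distinct values take the next consecutive integers.
Ranks ≤ 4: {1, 1, 1, 2, 2, 3, 4} → 7 values.

7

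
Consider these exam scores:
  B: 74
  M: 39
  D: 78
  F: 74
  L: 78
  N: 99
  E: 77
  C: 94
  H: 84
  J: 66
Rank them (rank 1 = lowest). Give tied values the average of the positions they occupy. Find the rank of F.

3.5

Sorted (ascending): 39, 66, 74, 74, 77, 78, 78, 84, 94, 99
The 2 values of 74 occupy positions 3–4 → average rank (3+4)/2 = 3.5.
The 2 values of 78 occupy positions 6–7 → average rank (6+7)/2 = 6.5.
F has value 74 → rank 3.5.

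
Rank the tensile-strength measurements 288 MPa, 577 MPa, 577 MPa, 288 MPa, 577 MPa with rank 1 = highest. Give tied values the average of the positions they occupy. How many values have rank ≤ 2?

3

Sorted (descending): 577, 577, 577, 288, 288
The 3 values of 577 occupy positions 1–3 → average rank 2.
The 2 values of 288 occupy positions 4–5 → average rank (4+5)/2 = 4.5.
Ranks ≤ 2: {2, 2, 2} → 3 values.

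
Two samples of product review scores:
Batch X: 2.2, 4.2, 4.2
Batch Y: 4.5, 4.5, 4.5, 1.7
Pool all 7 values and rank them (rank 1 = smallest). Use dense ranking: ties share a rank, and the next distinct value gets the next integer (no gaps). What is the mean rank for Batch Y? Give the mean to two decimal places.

3.25

Sorted (ascending): 1.7, 2.2, 4.2, 4.2, 4.5, 4.5, 4.5
The 2 values of 4.2 share dense rank 3.
The 3 values of 4.5 share dense rank 4.
Remaining distinct values take the next consecutive integers.
Batch Y values → pooled ranks: 4.5→4, 4.5→4, 4.5→4, 1.7→1
Mean rank = (4 + 4 + 4 + 1) / 4 = 3.25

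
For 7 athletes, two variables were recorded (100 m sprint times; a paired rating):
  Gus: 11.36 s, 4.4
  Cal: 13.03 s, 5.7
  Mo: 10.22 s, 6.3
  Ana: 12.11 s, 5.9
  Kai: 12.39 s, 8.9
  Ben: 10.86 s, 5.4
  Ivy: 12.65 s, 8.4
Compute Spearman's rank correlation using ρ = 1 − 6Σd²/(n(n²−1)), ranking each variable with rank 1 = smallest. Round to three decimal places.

0.286

Ranks of variable 1: 3, 7, 1, 4, 5, 2, 6
Ranks of variable 2: 1, 3, 5, 4, 7, 2, 6
d = r₁ − r₂: 2, 4, -4, 0, -2, 0, 0
d²: 4, 16, 16, 0, 4, 0, 0; Σd² = 40
ρ = 1 − 6·40/(7·48) = 1 − 240/336 = 0.286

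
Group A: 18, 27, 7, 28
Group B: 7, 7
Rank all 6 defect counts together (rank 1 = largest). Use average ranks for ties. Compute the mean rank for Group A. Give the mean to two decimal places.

2.75

Sorted (descending): 28, 27, 18, 7, 7, 7
The 3 values of 7 occupy positions 4–6 → average rank 5.
Group A values → pooled ranks: 18→3, 27→2, 7→5, 28→1
Mean rank = (3 + 2 + 5 + 1) / 4 = 2.75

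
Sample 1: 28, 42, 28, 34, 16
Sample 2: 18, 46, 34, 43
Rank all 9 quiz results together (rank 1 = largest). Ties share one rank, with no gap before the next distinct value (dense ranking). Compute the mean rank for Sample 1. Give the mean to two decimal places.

4.80

Sorted (descending): 46, 43, 42, 34, 34, 28, 28, 18, 16
The 2 values of 34 share dense rank 4.
The 2 values of 28 share dense rank 5.
Remaining distinct values take the next consecutive integers.
Sample 1 values → pooled ranks: 28→5, 42→3, 28→5, 34→4, 16→7
Mean rank = (5 + 3 + 5 + 4 + 7) / 5 = 4.80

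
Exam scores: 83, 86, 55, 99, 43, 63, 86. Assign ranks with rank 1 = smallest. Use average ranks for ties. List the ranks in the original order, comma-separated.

Sorted (ascending): 43, 55, 63, 83, 86, 86, 99
The 2 values of 86 occupy positions 5–6 → average rank (5+6)/2 = 5.5.

4, 5.5, 2, 7, 1, 3, 5.5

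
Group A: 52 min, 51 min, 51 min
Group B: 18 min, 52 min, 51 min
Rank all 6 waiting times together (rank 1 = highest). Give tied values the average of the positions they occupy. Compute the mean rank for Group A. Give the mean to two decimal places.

3.17

Sorted (descending): 52, 52, 51, 51, 51, 18
The 2 values of 52 occupy positions 1–2 → average rank (1+2)/2 = 1.5.
The 3 values of 51 occupy positions 3–5 → average rank 4.
Group A values → pooled ranks: 52→1.5, 51→4, 51→4
Mean rank = (1.5 + 4 + 4) / 3 = 3.17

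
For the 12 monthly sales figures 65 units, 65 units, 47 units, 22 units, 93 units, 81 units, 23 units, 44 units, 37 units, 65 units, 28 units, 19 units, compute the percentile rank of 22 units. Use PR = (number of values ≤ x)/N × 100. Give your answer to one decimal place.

16.7

N = 12.
Strictly below 22: 1. Equal to 22: 1.
PR = 2/12 × 100 = 16.7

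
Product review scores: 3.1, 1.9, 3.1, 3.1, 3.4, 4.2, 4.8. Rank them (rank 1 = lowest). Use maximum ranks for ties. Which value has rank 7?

4.8

Sorted (ascending): 1.9, 3.1, 3.1, 3.1, 3.4, 4.2, 4.8
The 3 values of 3.1 occupy positions 2–4 → each gets rank 4.
Rank 7 → value 4.8.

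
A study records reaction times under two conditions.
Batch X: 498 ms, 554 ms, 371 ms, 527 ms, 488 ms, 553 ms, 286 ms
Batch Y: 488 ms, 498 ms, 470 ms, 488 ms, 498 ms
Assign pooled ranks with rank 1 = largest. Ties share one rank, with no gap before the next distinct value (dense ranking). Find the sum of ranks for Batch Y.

24

Sorted (descending): 554, 553, 527, 498, 498, 498, 488, 488, 488, 470, 371, 286
The 3 values of 498 share dense rank 4.
The 3 values of 488 share dense rank 5.
Remaining distinct values take the next consecutive integers.
Batch Y values → pooled ranks: 488→5, 498→4, 470→6, 488→5, 498→4
Rank sum = 5 + 4 + 6 + 5 + 4 = 24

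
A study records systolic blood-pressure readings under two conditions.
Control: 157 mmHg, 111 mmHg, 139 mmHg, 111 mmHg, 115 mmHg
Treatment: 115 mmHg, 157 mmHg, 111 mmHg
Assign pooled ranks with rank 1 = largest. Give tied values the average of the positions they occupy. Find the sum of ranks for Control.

Sorted (descending): 157, 157, 139, 115, 115, 111, 111, 111
The 2 values of 157 occupy positions 1–2 → average rank (1+2)/2 = 1.5.
The 2 values of 115 occupy positions 4–5 → average rank (4+5)/2 = 4.5.
The 3 values of 111 occupy positions 6–8 → average rank 7.
Control values → pooled ranks: 157→1.5, 111→7, 139→3, 111→7, 115→4.5
Rank sum = 1.5 + 7 + 3 + 7 + 4.5 = 23

23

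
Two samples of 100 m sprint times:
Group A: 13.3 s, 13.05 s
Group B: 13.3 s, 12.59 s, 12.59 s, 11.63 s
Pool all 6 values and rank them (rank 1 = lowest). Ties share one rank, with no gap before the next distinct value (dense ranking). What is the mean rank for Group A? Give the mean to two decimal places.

3.50

Sorted (ascending): 11.63, 12.59, 12.59, 13.05, 13.3, 13.3
The 2 values of 12.59 share dense rank 2.
The 2 values of 13.3 share dense rank 4.
Remaining distinct values take the next consecutive integers.
Group A values → pooled ranks: 13.3→4, 13.05→3
Mean rank = (4 + 3) / 2 = 3.50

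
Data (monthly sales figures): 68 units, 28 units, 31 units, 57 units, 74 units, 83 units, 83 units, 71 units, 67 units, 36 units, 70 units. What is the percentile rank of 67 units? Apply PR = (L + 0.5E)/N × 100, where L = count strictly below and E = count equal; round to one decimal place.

N = 11.
Strictly below 67: 4. Equal to 67: 1.
PR = (4 + 0.5·1)/11 × 100 = 40.9

40.9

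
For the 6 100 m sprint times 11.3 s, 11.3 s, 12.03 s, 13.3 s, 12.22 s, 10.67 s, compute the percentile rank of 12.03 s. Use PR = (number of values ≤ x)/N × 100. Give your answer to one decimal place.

N = 6.
Strictly below 12.03: 3. Equal to 12.03: 1.
PR = 4/6 × 100 = 66.7

66.7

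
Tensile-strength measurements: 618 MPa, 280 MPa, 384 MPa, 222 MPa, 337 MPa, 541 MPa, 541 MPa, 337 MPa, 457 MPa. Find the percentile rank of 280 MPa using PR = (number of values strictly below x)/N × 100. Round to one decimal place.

N = 9.
Strictly below 280: 1. Equal to 280: 1.
PR = 1/9 × 100 = 11.1

11.1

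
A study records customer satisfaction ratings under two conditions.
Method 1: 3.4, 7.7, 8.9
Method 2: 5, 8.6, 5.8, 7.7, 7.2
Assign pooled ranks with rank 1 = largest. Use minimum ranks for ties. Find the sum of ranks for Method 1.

Sorted (descending): 8.9, 8.6, 7.7, 7.7, 7.2, 5.8, 5, 3.4
The 2 values of 7.7 occupy positions 3–4 → each gets rank 3.
Method 1 values → pooled ranks: 3.4→8, 7.7→3, 8.9→1
Rank sum = 8 + 3 + 1 = 12

12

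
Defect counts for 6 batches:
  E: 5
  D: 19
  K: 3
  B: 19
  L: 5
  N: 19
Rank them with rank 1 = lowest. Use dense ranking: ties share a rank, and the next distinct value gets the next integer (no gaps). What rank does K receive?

1

Sorted (ascending): 3, 5, 5, 19, 19, 19
The 2 values of 5 share dense rank 2.
The 3 values of 19 share dense rank 3.
Remaining distinct values take the next consecutive integers.
K has value 3 → rank 1.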